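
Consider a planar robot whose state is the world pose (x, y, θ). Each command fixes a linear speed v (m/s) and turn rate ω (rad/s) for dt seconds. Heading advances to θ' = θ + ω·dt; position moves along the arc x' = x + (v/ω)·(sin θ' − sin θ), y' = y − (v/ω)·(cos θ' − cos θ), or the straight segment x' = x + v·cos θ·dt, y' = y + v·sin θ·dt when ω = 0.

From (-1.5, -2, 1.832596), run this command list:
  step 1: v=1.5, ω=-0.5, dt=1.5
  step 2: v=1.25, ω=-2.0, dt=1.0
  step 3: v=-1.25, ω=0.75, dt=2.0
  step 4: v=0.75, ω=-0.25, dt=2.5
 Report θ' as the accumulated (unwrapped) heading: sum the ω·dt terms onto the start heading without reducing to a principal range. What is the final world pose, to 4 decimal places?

step 1: θ'=1.0826 (R=-3.0000) → pose (-1.2518, 0.1836, 1.0826)
step 2: θ'=-0.9174 (R=-0.6250) → pose (-0.2035, 0.2703, -0.9174)
step 3: θ'=0.5826 (R=-1.6667) → pose (-2.4439, 0.6489, 0.5826)
step 4: θ'=-0.0424 (R=-3.0000) → pose (-0.6661, 1.1411, -0.0424)

(-0.6661, 1.1411, -0.0424)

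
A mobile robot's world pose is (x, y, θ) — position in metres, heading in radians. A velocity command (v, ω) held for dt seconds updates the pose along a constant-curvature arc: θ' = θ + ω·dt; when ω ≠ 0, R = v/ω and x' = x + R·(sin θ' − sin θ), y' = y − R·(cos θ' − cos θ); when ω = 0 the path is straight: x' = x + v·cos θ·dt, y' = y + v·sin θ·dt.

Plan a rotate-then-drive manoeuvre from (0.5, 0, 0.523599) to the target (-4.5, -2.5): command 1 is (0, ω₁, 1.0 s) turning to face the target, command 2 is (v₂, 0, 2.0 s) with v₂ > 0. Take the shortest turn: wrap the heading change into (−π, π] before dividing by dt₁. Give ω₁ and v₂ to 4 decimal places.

ω₁ = 3.0816, v₂ = 2.7951

heading to target = atan2(-2.5−0, -4.5−0.5) = -2.6779
Δθ = wrap(-2.6779 − 0.5236) = 3.0816; ω₁ = Δθ/dt₁ = 3.0816
distance = √((-4.5−0.5)² + (-2.5−0)²) = 5.5902; v₂ = distance/dt₂ = 2.7951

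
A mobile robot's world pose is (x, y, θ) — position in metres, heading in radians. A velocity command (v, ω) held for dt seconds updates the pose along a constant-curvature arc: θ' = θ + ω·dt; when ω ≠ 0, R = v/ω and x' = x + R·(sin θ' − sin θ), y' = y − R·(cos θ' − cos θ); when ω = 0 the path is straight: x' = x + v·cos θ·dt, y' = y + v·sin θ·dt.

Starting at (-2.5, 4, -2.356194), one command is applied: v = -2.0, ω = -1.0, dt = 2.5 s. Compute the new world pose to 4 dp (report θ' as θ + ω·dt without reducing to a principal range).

(0.8936, 2.2992, -4.8562)

θ' = -2.3562 + -1.0·2.5 = -4.8562
R = v/ω = -2.0/-1.0 = 2.0000
x' = -2.5 + 2.0000·(sin -4.8562 − sin -2.3562) = 0.8936
y' = 4 − 2.0000·(cos -4.8562 − cos -2.3562) = 2.2992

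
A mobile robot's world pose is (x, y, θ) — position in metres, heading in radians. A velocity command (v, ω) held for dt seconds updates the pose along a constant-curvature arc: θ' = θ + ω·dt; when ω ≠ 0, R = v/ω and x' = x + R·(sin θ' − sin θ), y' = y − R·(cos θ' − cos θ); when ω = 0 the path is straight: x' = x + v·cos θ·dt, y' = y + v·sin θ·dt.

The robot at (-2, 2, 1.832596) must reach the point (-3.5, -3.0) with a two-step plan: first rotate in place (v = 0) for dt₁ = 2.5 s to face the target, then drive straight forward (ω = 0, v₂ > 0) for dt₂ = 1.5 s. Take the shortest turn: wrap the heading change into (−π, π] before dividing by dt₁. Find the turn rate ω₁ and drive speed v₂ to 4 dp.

heading to target = atan2(-3−2, -3.5−-2) = -1.8623
Δθ = wrap(-1.8623 − 1.8326) = 2.5883; ω₁ = Δθ/dt₁ = 1.0353
distance = √((-3.5−-2)² + (-3−2)²) = 5.2202; v₂ = distance/dt₂ = 3.4801

ω₁ = 1.0353, v₂ = 3.4801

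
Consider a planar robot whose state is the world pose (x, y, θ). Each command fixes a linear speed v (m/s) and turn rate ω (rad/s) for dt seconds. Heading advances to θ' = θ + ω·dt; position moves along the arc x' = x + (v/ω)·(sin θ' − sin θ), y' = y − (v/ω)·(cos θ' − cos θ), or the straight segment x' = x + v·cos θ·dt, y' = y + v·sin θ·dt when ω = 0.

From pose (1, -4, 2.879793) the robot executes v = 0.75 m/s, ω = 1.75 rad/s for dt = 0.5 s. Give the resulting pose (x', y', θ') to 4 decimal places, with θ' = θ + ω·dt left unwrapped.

(0.6424, -4.0635, 3.7548)

θ' = 2.8798 + 1.75·0.5 = 3.7548
R = v/ω = 0.75/1.75 = 0.4286
x' = 1 + 0.4286·(sin 3.7548 − sin 2.8798) = 0.6424
y' = -4 − 0.4286·(cos 3.7548 − cos 2.8798) = -4.0635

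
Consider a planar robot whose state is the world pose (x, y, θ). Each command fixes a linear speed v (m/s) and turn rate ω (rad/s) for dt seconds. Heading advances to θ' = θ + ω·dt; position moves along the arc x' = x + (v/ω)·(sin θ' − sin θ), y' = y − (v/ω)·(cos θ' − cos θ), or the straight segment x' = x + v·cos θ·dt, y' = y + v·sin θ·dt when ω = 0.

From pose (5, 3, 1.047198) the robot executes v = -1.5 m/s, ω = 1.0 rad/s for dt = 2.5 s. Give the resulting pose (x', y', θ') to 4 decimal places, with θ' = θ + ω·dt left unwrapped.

(6.8909, 0.8717, 3.5472)

θ' = 1.0472 + 1.0·2.5 = 3.5472
R = v/ω = -1.5/1.0 = -1.5000
x' = 5 + -1.5000·(sin 3.5472 − sin 1.0472) = 6.8909
y' = 3 − -1.5000·(cos 3.5472 − cos 1.0472) = 0.8717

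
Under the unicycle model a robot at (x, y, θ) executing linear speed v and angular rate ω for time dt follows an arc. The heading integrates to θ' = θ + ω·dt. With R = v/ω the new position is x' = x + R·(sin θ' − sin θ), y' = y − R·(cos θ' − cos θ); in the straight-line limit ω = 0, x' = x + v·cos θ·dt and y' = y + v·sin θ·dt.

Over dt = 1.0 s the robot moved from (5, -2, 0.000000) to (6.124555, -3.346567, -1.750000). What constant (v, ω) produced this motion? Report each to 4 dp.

v = 2.0000, ω = -1.7500

Δθ = -1.750000 − 0.000000 = -1.750000
ω = Δθ/dt = -1.750000/1.0 = -1.7500
R = −Δy/(cos θ' − cos θ) = -1.1429
v = R·ω = -1.1429·-1.7500 = 2.0000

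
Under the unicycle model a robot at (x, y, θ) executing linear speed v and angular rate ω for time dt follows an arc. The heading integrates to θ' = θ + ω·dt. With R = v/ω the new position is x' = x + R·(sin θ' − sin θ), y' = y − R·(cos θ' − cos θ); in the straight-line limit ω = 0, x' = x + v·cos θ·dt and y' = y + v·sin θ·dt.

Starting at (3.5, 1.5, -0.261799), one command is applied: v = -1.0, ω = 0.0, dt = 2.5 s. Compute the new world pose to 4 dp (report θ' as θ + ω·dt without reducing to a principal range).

(1.0852, 2.1470, -0.2618)

θ' = -0.2618 + 0.0·2.5 = -0.2618
ω = 0 → straight: x' = 3.5 + -1.0·cos(-0.2618)·2.5 = 1.0852
y' = 1.5 + -1.0·sin(-0.2618)·2.5 = 2.1470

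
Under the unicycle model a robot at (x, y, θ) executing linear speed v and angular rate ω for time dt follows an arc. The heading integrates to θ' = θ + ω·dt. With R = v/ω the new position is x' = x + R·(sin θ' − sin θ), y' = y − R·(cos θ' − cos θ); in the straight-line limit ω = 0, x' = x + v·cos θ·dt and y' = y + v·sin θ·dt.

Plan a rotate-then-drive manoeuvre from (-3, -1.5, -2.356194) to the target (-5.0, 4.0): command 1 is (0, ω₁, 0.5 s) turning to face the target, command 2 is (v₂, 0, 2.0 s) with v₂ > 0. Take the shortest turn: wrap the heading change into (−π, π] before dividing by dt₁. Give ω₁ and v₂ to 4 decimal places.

heading to target = atan2(4−-1.5, -5−-3) = 1.9196
Δθ = wrap(1.9196 − -2.3562) = -2.0074; ω₁ = Δθ/dt₁ = -4.0148
distance = √((-5−-3)² + (4−-1.5)²) = 5.8523; v₂ = distance/dt₂ = 2.9262

ω₁ = -4.0148, v₂ = 2.9262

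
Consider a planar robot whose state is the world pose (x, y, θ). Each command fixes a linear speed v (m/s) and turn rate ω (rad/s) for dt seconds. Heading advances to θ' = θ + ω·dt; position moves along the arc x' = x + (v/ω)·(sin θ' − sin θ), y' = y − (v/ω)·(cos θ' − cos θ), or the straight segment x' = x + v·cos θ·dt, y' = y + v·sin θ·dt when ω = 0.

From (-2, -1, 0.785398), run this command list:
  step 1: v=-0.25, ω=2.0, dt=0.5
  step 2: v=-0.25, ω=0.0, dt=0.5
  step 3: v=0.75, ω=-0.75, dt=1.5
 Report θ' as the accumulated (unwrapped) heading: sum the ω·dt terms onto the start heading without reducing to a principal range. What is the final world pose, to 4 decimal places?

(-1.6435, -0.2344, 0.6604)

step 1: θ'=1.7854 (R=-0.1250) → pose (-2.0337, -1.1150, 1.7854)
step 2: θ'=1.7854 (straight) → pose (-2.0071, -1.2371, 1.7854)
step 3: θ'=0.6604 (R=-1.0000) → pose (-1.6435, -0.2344, 0.6604)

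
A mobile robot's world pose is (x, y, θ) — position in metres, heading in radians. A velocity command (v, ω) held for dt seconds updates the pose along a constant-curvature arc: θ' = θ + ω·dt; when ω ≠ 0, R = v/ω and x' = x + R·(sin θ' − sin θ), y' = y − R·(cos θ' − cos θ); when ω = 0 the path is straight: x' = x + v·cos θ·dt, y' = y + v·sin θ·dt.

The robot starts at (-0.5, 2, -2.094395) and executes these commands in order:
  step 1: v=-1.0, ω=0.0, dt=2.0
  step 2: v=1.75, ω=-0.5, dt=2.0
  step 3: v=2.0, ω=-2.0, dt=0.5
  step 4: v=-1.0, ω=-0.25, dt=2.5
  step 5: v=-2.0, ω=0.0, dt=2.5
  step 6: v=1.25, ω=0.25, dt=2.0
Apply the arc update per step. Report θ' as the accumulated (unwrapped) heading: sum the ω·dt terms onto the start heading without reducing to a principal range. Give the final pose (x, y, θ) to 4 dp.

(-3.1188, -2.5387, -4.2194)

step 1: θ'=-2.0944 (straight) → pose (0.5000, 3.7321, -2.0944)
step 2: θ'=-3.0944 (R=-3.5000) → pose (-2.3660, 1.9859, -3.0944)
step 3: θ'=-4.0944 (R=-1.0000) → pose (-3.2282, 2.4054, -4.0944)
step 4: θ'=-4.7194 (R=4.0000) → pose (-2.4884, 0.0598, -4.7194)
step 5: θ'=-4.7194 (straight) → pose (-2.5235, -4.9401, -4.7194)
step 6: θ'=-4.2194 (R=5.0000) → pose (-3.1188, -2.5387, -4.2194)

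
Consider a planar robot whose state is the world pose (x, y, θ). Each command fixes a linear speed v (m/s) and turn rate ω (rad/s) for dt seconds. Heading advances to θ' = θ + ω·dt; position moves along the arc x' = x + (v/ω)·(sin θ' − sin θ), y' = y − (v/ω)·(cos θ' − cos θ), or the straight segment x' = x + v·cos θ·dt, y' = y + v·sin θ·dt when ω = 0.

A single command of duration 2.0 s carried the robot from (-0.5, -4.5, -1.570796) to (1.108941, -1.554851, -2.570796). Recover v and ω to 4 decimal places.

v = -1.7500, ω = -0.5000

Δθ = -2.570796 − -1.570796 = -1.000000
ω = Δθ/dt = -1.000000/2.0 = -0.5000
R = −Δy/(cos θ' − cos θ) = 3.5000
v = R·ω = 3.5000·-0.5000 = -1.7500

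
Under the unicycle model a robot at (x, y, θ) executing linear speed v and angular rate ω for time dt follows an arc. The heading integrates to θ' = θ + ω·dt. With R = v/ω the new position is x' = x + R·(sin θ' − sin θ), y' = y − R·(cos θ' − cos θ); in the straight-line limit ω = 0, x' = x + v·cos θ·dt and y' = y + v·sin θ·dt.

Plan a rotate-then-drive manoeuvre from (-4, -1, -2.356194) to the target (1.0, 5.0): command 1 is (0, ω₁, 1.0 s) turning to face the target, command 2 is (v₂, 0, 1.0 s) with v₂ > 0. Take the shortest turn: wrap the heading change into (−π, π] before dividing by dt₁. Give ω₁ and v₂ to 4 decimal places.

heading to target = atan2(5−-1, 1−-4) = 0.8761
Δθ = wrap(0.8761 − -2.3562) = -3.0509; ω₁ = Δθ/dt₁ = -3.0509
distance = √((1−-4)² + (5−-1)²) = 7.8102; v₂ = distance/dt₂ = 7.8102

ω₁ = -3.0509, v₂ = 7.8102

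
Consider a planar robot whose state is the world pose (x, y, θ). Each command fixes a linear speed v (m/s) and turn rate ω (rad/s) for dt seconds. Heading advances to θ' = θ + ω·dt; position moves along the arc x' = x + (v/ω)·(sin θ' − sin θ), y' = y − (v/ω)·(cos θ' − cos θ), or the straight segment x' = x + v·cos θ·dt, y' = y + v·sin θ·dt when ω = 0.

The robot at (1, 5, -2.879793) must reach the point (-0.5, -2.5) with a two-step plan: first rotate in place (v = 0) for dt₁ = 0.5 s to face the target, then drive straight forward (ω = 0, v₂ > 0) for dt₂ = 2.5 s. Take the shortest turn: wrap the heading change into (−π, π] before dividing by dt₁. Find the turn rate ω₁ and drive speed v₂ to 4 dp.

heading to target = atan2(-2.5−5, -0.5−1) = -1.7682
Δθ = wrap(-1.7682 − -2.8798) = 1.1116; ω₁ = Δθ/dt₁ = 2.2232
distance = √((-0.5−1)² + (-2.5−5)²) = 7.6485; v₂ = distance/dt₂ = 3.0594

ω₁ = 2.2232, v₂ = 3.0594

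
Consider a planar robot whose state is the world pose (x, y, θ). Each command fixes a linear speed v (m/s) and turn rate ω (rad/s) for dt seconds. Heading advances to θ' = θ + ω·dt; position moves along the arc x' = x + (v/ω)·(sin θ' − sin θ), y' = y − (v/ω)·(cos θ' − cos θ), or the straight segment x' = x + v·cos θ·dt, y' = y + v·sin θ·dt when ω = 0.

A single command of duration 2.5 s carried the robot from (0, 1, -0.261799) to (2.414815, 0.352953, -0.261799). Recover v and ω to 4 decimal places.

Δθ = -0.261799 − -0.261799 = 0.000000
ω = Δθ/dt = 0.000000/2.5 = 0.0000
ω = 0 → v = (Δx·cos θ + Δy·sin θ)/dt = 1.0000

v = 1.0000, ω = 0.0000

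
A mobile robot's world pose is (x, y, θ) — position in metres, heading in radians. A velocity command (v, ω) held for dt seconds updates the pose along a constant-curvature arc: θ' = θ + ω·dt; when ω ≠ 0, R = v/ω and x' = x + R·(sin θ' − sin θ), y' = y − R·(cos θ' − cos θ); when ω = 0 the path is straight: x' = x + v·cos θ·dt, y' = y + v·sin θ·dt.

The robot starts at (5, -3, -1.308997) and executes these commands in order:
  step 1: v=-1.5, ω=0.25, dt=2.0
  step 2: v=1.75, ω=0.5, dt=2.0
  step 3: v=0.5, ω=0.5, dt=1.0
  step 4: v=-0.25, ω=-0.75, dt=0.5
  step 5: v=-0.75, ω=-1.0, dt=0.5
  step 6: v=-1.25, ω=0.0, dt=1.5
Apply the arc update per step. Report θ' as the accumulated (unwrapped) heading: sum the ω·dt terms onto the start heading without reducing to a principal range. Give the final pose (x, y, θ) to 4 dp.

(4.8680, -0.9623, -0.1840)

step 1: θ'=-0.8090 (R=-6.0000) → pose (3.5460, -0.4116, -0.8090)
step 2: θ'=0.1910 (R=3.5000) → pose (6.7431, -1.4321, 0.1910)
step 3: θ'=0.6910 (R=1.0000) → pose (7.1905, -1.2209, 0.6910)
step 4: θ'=0.3160 (R=0.3333) → pose (7.0817, -1.2809, 0.3160)
step 5: θ'=-0.1840 (R=0.7500) → pose (6.7114, -1.3054, -0.1840)
step 6: θ'=-0.1840 (straight) → pose (4.8680, -0.9623, -0.1840)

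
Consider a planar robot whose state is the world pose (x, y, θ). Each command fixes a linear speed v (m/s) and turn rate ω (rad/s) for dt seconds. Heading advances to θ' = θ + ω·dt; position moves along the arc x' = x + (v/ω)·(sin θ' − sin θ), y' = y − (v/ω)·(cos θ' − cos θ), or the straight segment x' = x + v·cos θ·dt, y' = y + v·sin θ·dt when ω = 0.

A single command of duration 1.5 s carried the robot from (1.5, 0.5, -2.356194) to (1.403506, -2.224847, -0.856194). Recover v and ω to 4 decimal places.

Δθ = -0.856194 − -2.356194 = 1.500000
ω = Δθ/dt = 1.500000/1.5 = 1.0000
R = −Δy/(cos θ' − cos θ) = 2.0000
v = R·ω = 2.0000·1.0000 = 2.0000

v = 2.0000, ω = 1.0000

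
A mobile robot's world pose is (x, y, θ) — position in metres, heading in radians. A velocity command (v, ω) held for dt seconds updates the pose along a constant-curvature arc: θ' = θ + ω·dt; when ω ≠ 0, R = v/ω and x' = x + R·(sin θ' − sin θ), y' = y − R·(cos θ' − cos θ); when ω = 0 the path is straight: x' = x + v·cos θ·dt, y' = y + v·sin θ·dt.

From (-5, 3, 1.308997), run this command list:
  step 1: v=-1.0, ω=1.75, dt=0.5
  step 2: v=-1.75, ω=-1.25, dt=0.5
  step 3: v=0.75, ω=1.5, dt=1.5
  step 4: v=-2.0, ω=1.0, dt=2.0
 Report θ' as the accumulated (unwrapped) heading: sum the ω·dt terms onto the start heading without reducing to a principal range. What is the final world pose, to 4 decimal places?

(-5.7945, 5.4499, 5.8090)

step 1: θ'=2.1840 (R=-0.5714) → pose (-4.9154, 2.5233, 2.1840)
step 2: θ'=1.5590 (R=1.4000) → pose (-4.6604, 1.7011, 1.5590)
step 3: θ'=3.8090 (R=0.5000) → pose (-5.4698, 2.0997, 3.8090)
step 4: θ'=5.8090 (R=-2.0000) → pose (-5.7945, 5.4499, 5.8090)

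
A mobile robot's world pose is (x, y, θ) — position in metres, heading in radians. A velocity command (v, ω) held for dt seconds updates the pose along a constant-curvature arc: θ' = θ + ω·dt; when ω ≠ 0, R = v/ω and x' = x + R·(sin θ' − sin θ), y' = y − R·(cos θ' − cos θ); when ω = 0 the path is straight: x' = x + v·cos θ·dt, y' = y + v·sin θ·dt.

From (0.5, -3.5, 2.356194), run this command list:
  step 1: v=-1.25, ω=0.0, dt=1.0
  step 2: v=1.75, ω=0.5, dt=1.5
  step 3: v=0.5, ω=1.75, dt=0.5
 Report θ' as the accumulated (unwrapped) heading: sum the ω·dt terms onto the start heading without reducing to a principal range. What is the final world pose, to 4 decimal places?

step 1: θ'=2.3562 (straight) → pose (1.3839, -4.3839, 2.3562)
step 2: θ'=3.1062 (R=3.5000) → pose (-0.9671, -3.3609, 3.1062)
step 3: θ'=3.9812 (R=0.2857) → pose (-1.1899, -3.4557, 3.9812)

(-1.1899, -3.4557, 3.9812)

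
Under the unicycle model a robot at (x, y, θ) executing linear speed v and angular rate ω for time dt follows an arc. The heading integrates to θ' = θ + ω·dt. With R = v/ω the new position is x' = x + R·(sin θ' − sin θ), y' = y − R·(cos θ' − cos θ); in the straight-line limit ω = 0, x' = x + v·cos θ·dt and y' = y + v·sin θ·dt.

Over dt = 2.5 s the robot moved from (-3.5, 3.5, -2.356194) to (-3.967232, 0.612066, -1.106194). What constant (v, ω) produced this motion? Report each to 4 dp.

Δθ = -1.106194 − -2.356194 = 1.250000
ω = Δθ/dt = 1.250000/2.5 = 0.5000
R = −Δy/(cos θ' − cos θ) = 2.5000
v = R·ω = 2.5000·0.5000 = 1.2500

v = 1.2500, ω = 0.5000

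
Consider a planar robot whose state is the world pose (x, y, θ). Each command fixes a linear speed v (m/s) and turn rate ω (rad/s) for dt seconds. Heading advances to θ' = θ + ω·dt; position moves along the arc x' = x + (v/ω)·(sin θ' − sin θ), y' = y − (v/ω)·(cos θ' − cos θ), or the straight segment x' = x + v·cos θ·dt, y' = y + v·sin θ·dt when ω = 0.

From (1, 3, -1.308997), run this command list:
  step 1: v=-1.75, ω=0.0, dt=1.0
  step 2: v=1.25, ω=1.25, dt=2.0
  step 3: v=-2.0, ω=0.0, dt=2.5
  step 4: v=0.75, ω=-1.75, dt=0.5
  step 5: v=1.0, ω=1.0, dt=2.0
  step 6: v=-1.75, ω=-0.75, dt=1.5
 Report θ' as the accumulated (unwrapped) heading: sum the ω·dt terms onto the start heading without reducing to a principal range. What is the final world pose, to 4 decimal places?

(1.7293, -0.6355, 1.1910)

step 1: θ'=-1.3090 (straight) → pose (0.5471, 4.6904, -1.3090)
step 2: θ'=1.1910 (R=1.0000) → pose (2.4417, 4.5785, 1.1910)
step 3: θ'=1.1910 (straight) → pose (0.5881, -0.0652, 1.1910)
step 4: θ'=0.3160 (R=-0.4286) → pose (0.8529, 0.1832, 0.3160)
step 5: θ'=2.3160 (R=1.0000) → pose (1.2771, 1.8118, 2.3160)
step 6: θ'=1.1910 (R=2.3333) → pose (1.7293, -0.6355, 1.1910)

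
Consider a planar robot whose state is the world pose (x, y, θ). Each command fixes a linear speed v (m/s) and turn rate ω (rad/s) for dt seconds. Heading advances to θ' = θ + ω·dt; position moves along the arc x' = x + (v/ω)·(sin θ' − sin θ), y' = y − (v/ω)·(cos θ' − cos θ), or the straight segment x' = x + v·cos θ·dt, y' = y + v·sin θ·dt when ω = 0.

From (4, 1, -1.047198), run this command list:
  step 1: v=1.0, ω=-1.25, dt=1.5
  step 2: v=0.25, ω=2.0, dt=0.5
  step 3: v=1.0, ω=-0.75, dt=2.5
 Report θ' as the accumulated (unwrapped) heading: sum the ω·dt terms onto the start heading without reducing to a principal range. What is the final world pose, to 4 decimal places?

(1.3264, -0.8578, -3.7972)

step 1: θ'=-2.9222 (R=-0.8000) → pose (3.4813, -0.1808, -2.9222)
step 2: θ'=-1.9222 (R=0.1250) → pose (3.3911, -0.2598, -1.9222)
step 3: θ'=-3.7972 (R=-1.3333) → pose (1.3264, -0.8578, -3.7972)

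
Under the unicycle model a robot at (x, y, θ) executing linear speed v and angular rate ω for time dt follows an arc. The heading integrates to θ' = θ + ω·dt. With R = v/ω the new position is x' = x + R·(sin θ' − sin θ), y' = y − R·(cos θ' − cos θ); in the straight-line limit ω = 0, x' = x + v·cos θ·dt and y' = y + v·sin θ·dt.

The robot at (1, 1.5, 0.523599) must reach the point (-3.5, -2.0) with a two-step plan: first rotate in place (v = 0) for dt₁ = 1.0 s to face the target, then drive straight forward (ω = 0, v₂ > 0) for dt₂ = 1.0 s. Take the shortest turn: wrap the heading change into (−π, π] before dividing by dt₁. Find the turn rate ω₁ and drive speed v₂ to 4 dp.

heading to target = atan2(-2−1.5, -3.5−1) = -2.4805
Δθ = wrap(-2.4805 − 0.5236) = -3.0041; ω₁ = Δθ/dt₁ = -3.0041
distance = √((-3.5−1)² + (-2−1.5)²) = 5.7009; v₂ = distance/dt₂ = 5.7009

ω₁ = -3.0041, v₂ = 5.7009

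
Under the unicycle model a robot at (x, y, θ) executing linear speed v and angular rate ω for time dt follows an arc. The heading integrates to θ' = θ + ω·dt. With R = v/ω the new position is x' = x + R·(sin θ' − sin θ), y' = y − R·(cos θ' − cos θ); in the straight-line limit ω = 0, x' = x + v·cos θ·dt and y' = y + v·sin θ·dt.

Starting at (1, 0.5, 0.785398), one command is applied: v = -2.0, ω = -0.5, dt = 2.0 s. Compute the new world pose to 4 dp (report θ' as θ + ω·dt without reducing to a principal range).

θ' = 0.7854 + -0.5·2.0 = -0.2146
R = v/ω = -2.0/-0.5 = 4.0000
x' = 1 + 4.0000·(sin -0.2146 − sin 0.7854) = -2.6803
y' = 0.5 − 4.0000·(cos -0.2146 − cos 0.7854) = -0.5798

(-2.6803, -0.5798, -0.2146)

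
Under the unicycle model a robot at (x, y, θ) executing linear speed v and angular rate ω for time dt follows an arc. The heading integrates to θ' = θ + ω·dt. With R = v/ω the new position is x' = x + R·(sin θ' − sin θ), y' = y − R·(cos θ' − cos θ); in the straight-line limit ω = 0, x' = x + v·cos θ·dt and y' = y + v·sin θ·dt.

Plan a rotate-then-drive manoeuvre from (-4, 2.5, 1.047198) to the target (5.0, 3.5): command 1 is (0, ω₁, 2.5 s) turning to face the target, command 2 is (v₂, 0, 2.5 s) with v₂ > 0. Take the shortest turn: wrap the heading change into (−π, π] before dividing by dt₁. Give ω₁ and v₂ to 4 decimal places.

ω₁ = -0.3746, v₂ = 3.6222

heading to target = atan2(3.5−2.5, 5−-4) = 0.1107
Δθ = wrap(0.1107 − 1.0472) = -0.9365; ω₁ = Δθ/dt₁ = -0.3746
distance = √((5−-4)² + (3.5−2.5)²) = 9.0554; v₂ = distance/dt₂ = 3.6222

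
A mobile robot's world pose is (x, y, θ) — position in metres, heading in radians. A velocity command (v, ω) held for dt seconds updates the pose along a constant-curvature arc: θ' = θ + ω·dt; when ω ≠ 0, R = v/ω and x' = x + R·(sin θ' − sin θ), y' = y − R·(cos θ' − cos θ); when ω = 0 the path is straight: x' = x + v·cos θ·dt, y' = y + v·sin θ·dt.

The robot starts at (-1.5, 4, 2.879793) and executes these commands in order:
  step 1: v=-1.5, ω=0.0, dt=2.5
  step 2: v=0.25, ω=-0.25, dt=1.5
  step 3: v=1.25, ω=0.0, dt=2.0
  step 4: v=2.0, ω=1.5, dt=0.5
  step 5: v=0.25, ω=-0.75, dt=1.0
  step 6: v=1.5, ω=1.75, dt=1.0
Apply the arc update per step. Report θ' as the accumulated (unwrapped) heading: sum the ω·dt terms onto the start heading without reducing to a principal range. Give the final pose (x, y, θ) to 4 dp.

(-2.6815, 4.6834, 4.2548)

step 1: θ'=2.8798 (straight) → pose (2.1222, 3.0294, 2.8798)
step 2: θ'=2.5048 (R=-1.0000) → pose (1.7864, 3.1914, 2.5048)
step 3: θ'=2.5048 (straight) → pose (-0.2236, 4.6779, 2.5048)
step 4: θ'=3.2548 (R=1.3333) → pose (-1.1670, 4.9307, 3.2548)
step 5: θ'=2.5048 (R=-0.3333) → pose (-1.4029, 4.9939, 2.5048)
step 6: θ'=4.2548 (R=0.8571) → pose (-2.6815, 4.6834, 4.2548)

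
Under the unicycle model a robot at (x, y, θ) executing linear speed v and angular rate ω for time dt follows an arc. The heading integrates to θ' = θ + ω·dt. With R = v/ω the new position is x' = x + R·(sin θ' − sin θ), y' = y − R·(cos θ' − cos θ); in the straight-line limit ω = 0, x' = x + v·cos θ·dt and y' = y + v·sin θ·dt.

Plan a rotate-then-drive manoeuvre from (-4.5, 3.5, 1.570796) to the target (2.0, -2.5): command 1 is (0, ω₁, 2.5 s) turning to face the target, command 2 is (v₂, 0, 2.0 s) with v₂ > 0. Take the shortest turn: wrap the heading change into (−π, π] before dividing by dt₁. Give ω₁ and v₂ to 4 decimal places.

ω₁ = -0.9265, v₂ = 4.4230

heading to target = atan2(-2.5−3.5, 2−-4.5) = -0.7454
Δθ = wrap(-0.7454 − 1.5708) = -2.3162; ω₁ = Δθ/dt₁ = -0.9265
distance = √((2−-4.5)² + (-2.5−3.5)²) = 8.8459; v₂ = distance/dt₂ = 4.4230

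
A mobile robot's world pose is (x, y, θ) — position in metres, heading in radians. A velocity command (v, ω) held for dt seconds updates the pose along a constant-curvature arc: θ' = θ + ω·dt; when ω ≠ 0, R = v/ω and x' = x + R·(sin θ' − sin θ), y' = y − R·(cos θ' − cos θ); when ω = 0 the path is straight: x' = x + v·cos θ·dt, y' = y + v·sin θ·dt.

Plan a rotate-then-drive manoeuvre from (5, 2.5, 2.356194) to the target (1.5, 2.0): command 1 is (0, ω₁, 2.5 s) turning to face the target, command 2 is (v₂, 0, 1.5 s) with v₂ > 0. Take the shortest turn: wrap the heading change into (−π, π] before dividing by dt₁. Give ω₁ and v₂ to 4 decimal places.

ω₁ = 0.3709, v₂ = 2.3570

heading to target = atan2(2−2.5, 1.5−5) = -2.9997
Δθ = wrap(-2.9997 − 2.3562) = 0.9273; ω₁ = Δθ/dt₁ = 0.3709
distance = √((1.5−5)² + (2−2.5)²) = 3.5355; v₂ = distance/dt₂ = 2.3570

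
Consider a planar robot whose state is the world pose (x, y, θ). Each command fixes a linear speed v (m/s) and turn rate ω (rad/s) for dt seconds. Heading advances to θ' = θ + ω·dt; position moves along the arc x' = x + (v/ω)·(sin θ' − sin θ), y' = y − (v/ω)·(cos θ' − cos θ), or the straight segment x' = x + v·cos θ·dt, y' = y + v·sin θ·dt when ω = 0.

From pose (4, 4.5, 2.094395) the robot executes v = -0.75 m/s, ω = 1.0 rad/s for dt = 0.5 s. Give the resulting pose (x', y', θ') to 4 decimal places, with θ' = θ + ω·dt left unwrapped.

(4.2593, 4.2345, 2.5944)

θ' = 2.0944 + 1.0·0.5 = 2.5944
R = v/ω = -0.75/1.0 = -0.7500
x' = 4 + -0.7500·(sin 2.5944 − sin 2.0944) = 4.2593
y' = 4.5 − -0.7500·(cos 2.5944 − cos 2.0944) = 4.2345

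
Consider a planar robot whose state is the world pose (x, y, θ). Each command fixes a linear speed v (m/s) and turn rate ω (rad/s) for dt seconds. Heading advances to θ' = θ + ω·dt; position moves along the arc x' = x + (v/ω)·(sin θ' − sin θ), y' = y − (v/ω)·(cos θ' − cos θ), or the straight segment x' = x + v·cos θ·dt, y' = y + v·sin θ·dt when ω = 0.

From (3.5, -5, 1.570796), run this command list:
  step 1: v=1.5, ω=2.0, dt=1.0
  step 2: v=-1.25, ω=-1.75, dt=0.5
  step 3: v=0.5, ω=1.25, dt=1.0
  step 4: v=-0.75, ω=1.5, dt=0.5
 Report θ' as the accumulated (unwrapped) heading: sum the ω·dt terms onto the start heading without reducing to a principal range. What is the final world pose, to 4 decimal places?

step 1: θ'=3.5708 (R=0.7500) → pose (2.4379, -4.3180, 3.5708)
step 2: θ'=2.6958 (R=0.7143) → pose (3.0431, -4.3230, 2.6958)
step 3: θ'=3.9458 (R=0.4000) → pose (2.5825, -4.4065, 3.9458)
step 4: θ'=4.6958 (R=-0.5000) → pose (2.7223, -4.0679, 4.6958)

(2.7223, -4.0679, 4.6958)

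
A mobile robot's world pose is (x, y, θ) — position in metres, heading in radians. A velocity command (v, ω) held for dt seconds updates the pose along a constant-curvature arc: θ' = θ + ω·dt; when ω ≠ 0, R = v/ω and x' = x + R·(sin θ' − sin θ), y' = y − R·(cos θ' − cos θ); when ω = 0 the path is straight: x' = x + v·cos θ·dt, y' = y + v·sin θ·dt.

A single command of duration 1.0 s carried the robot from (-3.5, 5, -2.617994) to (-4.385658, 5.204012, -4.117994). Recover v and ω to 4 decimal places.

Δθ = -4.117994 − -2.617994 = -1.500000
ω = Δθ/dt = -1.500000/1.0 = -1.5000
R = Δx/(sin θ' − sin θ) = -0.6667
v = R·ω = -0.6667·-1.5000 = 1.0000

v = 1.0000, ω = -1.5000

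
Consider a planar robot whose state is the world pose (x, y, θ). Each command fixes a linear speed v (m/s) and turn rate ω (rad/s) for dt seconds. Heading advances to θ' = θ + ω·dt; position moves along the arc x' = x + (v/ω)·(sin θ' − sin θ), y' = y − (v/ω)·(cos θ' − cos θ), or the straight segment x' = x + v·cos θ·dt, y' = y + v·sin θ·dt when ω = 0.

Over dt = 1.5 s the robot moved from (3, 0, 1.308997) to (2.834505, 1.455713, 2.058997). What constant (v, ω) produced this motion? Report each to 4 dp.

v = 1.0000, ω = 0.5000

Δθ = 2.058997 − 1.308997 = 0.750000
ω = Δθ/dt = 0.750000/1.5 = 0.5000
R = −Δy/(cos θ' − cos θ) = 2.0000
v = R·ω = 2.0000·0.5000 = 1.0000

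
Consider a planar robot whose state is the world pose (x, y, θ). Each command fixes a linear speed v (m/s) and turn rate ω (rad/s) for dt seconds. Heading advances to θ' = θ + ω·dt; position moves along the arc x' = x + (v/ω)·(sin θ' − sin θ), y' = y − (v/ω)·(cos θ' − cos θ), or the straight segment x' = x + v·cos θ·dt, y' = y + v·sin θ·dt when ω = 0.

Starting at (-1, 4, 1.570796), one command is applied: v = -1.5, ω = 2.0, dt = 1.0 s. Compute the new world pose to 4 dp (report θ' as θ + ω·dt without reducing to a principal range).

(0.0621, 3.3180, 3.5708)

θ' = 1.5708 + 2.0·1.0 = 3.5708
R = v/ω = -1.5/2.0 = -0.7500
x' = -1 + -0.7500·(sin 3.5708 − sin 1.5708) = 0.0621
y' = 4 − -0.7500·(cos 3.5708 − cos 1.5708) = 3.3180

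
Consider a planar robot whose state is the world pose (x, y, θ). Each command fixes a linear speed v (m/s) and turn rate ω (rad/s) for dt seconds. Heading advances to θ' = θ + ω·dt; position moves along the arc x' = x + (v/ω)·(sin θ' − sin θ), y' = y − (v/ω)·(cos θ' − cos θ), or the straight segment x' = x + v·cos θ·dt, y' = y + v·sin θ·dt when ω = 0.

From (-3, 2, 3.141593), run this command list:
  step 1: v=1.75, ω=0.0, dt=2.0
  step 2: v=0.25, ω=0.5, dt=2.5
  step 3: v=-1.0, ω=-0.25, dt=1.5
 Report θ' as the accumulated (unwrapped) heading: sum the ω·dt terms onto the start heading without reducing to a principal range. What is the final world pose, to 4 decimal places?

(-6.2487, 2.9604, 4.0166)

step 1: θ'=3.1416 (straight) → pose (-6.5000, 2.0000, 3.1416)
step 2: θ'=4.3916 (R=0.5000) → pose (-6.9745, 1.6577, 4.3916)
step 3: θ'=4.0166 (R=4.0000) → pose (-6.2487, 2.9604, 4.0166)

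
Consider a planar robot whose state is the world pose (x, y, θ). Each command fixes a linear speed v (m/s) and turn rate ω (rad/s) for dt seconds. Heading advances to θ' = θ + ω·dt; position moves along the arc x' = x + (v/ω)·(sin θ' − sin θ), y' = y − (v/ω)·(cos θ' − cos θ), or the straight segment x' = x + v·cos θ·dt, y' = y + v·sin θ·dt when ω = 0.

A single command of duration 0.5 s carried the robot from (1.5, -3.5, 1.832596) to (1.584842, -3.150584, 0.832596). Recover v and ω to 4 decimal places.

Δθ = 0.832596 − 1.832596 = -1.000000
ω = Δθ/dt = -1.000000/0.5 = -2.0000
R = −Δy/(cos θ' − cos θ) = -0.3750
v = R·ω = -0.3750·-2.0000 = 0.7500

v = 0.7500, ω = -2.0000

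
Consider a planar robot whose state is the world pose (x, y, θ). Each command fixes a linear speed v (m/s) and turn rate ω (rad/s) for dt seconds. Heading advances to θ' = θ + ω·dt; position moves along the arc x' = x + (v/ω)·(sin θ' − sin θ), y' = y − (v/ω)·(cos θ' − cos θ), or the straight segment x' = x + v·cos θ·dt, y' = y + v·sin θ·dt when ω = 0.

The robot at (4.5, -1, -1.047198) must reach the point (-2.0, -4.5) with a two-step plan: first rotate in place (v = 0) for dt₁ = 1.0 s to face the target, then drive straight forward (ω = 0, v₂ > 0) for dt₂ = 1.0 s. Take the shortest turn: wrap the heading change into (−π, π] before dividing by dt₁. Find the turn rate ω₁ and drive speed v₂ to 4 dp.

heading to target = atan2(-4.5−-1, -2−4.5) = -2.6477
Δθ = wrap(-2.6477 − -1.0472) = -1.6005; ω₁ = Δθ/dt₁ = -1.6005
distance = √((-2−4.5)² + (-4.5−-1)²) = 7.3824; v₂ = distance/dt₂ = 7.3824

ω₁ = -1.6005, v₂ = 7.3824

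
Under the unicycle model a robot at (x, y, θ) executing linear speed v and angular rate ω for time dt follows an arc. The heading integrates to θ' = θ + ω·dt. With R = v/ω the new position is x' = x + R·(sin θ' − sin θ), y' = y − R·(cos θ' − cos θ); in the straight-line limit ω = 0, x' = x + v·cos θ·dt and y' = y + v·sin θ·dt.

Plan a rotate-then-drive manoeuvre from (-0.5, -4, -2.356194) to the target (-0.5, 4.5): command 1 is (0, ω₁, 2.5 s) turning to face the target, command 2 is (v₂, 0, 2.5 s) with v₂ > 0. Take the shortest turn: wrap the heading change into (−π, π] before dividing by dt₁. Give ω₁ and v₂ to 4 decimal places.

heading to target = atan2(4.5−-4, -0.5−-0.5) = 1.5708
Δθ = wrap(1.5708 − -2.3562) = -2.3562; ω₁ = Δθ/dt₁ = -0.9425
distance = √((-0.5−-0.5)² + (4.5−-4)²) = 8.5000; v₂ = distance/dt₂ = 3.4000

ω₁ = -0.9425, v₂ = 3.4000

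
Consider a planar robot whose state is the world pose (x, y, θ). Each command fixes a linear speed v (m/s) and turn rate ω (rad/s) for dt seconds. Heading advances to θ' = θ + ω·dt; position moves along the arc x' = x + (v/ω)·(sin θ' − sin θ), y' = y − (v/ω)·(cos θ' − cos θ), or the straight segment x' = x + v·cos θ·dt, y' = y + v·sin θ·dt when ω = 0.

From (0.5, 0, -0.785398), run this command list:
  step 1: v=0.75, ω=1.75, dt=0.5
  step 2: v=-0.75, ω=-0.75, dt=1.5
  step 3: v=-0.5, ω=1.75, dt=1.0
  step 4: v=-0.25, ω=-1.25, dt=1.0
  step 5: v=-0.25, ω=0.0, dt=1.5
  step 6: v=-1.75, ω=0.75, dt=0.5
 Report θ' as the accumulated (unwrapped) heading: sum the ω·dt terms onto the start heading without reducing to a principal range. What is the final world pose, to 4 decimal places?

step 1: θ'=0.0896 (R=0.4286) → pose (0.8414, -0.1238, 0.0896)
step 2: θ'=-1.0354 (R=1.0000) → pose (-0.1082, 0.3620, -1.0354)
step 3: θ'=0.7146 (R=-0.2857) → pose (-0.5411, 0.4320, 0.7146)
step 4: θ'=-0.5354 (R=0.2000) → pose (-0.7742, 0.4111, -0.5354)
step 5: θ'=-0.5354 (straight) → pose (-1.0967, 0.6024, -0.5354)
step 6: θ'=-0.1604 (R=-2.3333) → pose (-1.9145, 0.8990, -0.1604)

(-1.9145, 0.8990, -0.1604)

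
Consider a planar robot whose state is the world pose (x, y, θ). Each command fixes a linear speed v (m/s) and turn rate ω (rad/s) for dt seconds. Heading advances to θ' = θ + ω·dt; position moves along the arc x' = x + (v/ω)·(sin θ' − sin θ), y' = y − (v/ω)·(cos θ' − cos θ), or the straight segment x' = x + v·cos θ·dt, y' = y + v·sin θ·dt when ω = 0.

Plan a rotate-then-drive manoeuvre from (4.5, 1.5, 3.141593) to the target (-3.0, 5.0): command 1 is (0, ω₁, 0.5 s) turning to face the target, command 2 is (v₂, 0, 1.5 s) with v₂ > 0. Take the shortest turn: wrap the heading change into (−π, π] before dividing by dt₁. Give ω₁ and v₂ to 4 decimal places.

ω₁ = -0.8733, v₂ = 5.5176

heading to target = atan2(5−1.5, -3−4.5) = 2.7050
Δθ = wrap(2.7050 − 3.1416) = -0.4366; ω₁ = Δθ/dt₁ = -0.8733
distance = √((-3−4.5)² + (5−1.5)²) = 8.2765; v₂ = distance/dt₂ = 5.5176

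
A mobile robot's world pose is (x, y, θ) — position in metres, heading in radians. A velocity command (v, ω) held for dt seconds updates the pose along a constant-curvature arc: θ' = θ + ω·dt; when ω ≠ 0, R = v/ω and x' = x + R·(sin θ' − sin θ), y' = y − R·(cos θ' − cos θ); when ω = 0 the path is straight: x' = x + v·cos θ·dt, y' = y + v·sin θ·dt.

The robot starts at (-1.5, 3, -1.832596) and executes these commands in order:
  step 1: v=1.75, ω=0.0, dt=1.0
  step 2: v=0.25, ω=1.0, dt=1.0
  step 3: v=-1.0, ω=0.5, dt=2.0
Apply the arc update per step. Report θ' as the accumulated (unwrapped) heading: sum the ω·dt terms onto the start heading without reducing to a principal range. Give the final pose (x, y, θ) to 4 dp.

step 1: θ'=-1.8326 (straight) → pose (-1.9529, 1.3096, -1.8326)
step 2: θ'=-0.8326 (R=0.2500) → pose (-1.8964, 1.0767, -0.8326)
step 3: θ'=0.1674 (R=-2.0000) → pose (-3.7090, 1.7028, 0.1674)

(-3.7090, 1.7028, 0.1674)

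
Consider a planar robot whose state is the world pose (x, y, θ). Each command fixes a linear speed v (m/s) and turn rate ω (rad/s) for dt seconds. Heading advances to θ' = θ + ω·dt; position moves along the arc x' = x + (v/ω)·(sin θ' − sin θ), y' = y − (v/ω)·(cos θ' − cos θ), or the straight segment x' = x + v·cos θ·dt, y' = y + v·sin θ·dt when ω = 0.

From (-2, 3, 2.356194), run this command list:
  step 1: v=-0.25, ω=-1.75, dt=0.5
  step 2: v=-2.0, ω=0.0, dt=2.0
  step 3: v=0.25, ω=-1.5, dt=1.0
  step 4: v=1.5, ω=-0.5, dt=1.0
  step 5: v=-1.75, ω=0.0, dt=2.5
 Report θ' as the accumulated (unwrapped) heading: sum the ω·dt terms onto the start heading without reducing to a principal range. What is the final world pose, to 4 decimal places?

step 1: θ'=1.4812 (R=0.1429) → pose (-1.9587, 2.8862, 1.4812)
step 2: θ'=1.4812 (straight) → pose (-2.3167, -1.0978, 1.4812)
step 3: θ'=-0.0188 (R=-0.1667) → pose (-2.1475, -0.9460, -0.0188)
step 4: θ'=-0.5188 (R=-3.0000) → pose (-0.7164, -1.3403, -0.5188)
step 5: θ'=-0.5188 (straight) → pose (-4.5157, 0.8291, -0.5188)

(-4.5157, 0.8291, -0.5188)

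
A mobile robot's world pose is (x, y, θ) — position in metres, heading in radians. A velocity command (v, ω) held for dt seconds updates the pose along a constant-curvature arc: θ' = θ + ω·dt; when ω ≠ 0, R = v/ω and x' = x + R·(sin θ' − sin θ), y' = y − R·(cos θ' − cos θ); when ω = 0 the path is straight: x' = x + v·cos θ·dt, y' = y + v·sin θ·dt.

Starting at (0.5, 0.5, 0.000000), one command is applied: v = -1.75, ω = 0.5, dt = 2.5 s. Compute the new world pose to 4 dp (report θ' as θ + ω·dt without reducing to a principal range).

θ' = 0.0000 + 0.5·2.5 = 1.2500
R = v/ω = -1.75/0.5 = -3.5000
x' = 0.5 + -3.5000·(sin 1.2500 − sin 0.0000) = -2.8214
y' = 0.5 − -3.5000·(cos 1.2500 − cos 0.0000) = -1.8964

(-2.8214, -1.8964, 1.2500)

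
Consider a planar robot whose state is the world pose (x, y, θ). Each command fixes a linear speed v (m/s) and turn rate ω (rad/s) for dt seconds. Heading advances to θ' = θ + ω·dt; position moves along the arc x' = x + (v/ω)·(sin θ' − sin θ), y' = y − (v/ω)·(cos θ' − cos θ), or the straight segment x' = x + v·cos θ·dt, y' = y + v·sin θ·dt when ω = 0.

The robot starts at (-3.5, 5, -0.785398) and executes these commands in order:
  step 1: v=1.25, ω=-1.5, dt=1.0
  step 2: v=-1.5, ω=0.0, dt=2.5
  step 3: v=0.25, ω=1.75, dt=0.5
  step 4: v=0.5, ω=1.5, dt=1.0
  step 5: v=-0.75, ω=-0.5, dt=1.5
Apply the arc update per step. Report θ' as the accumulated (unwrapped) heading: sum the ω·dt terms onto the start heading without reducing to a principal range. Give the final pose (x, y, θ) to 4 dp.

(-1.7310, 6.6114, -0.6604)

step 1: θ'=-2.2854 (R=-0.8333) → pose (-3.4598, 3.8646, -2.2854)
step 2: θ'=-2.2854 (straight) → pose (-1.0024, 6.6972, -2.2854)
step 3: θ'=-1.4104 (R=0.1429) → pose (-1.0355, 6.5808, -1.4104)
step 4: θ'=0.0896 (R=0.3333) → pose (-0.6766, 6.3020, 0.0896)
step 5: θ'=-0.6604 (R=1.5000) → pose (-1.7310, 6.6114, -0.6604)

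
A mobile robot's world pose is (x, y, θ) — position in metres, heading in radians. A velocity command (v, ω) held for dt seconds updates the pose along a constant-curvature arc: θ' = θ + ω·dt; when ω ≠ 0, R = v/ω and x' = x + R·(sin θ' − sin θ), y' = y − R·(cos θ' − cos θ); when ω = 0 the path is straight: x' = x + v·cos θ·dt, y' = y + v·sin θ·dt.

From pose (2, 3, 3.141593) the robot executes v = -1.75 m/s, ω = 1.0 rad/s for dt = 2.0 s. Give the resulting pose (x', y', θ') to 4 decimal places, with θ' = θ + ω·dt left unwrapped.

θ' = 3.1416 + 1.0·2.0 = 5.1416
R = v/ω = -1.75/1.0 = -1.7500
x' = 2 + -1.7500·(sin 5.1416 − sin 3.1416) = 3.5913
y' = 3 − -1.7500·(cos 5.1416 − cos 3.1416) = 5.4783

(3.5913, 5.4783, 5.1416)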